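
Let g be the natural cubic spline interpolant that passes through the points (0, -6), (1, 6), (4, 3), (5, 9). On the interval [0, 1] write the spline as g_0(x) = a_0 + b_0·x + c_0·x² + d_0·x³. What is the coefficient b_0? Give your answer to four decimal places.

Write M_i for g''(x_i). With h_i = 1, 3, 1 and divided differences Δ_i = 12, -1, 6, the continuity of g' gives the tridiagonal system
  1·M_0 + 8·M_1 + 3·M_2 = 6(Δ_1 - Δ_0) = -78
  3·M_1 + 8·M_2 + 1·M_3 = 6(Δ_2 - Δ_1) = 42
Natural end conditions: M_0 = M_3 = 0.
Solving: M_0 = 0, M_1 = -150/11, M_2 = 114/11, M_3 = 0.
On [0, 1], with g_0(x) = a_0 + b_0·x + c_0·x² + d_0·x³: c_0 = M_0/2 = 0, d_0 = (M_1 - M_0)/(6h_0) = -25/11, b_0 = Δ_0 - h_0(2M_0 + M_1)/6 = 157/11.

14.2727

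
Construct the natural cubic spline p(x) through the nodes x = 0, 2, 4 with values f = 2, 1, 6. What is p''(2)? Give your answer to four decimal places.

2.2500

Write σ_i for p''(x_i). With h_i = 2, 2 and divided differences Δ_i = -1/2, 5/2, the continuity of p' gives the tridiagonal system
  2·σ_0 + 8·σ_1 + 2·σ_2 = 6(Δ_1 - Δ_0) = 18
Natural end conditions: σ_0 = σ_2 = 0.
Solving: σ_0 = 0, σ_1 = 9/4, σ_2 = 0.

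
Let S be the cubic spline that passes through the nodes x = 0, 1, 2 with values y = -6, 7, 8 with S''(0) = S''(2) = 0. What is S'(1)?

7

With m_i denoting the second derivative at x_i, h_i = 1, 1, and Δ_i = (y_(i+1) − y_i)/h_i = 13, 1:
  1·m_0 + 4·m_1 + 1·m_2 = 6(Δ_1 - Δ_0) = -72
Natural end conditions: m_0 = m_2 = 0.
Solving: m_0 = 0, m_1 = -18, m_2 = 0.
On [1, 2], S'(x) = b_1 + 2c_1·(x - 1) + 3d_1·(x - 1)² with b_1 = Δ_1 - h_1(2m_1 + m_2)/6 = 7, c_1 = m_1/2 = -9, d_1 = (m_2 - m_1)/(6h_1) = 3. So S'(1) = 7.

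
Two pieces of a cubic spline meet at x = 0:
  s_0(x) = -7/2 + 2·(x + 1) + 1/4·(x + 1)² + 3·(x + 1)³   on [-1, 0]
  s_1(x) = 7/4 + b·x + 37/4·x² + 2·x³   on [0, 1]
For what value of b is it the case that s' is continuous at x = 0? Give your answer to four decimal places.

s_0'(x) = 2 + 1/2·(x + 1) + 9·(x + 1)², so s_0'(0) = 23/2. On the right, s_1'(0) = b, so b = 23/2.

11.5000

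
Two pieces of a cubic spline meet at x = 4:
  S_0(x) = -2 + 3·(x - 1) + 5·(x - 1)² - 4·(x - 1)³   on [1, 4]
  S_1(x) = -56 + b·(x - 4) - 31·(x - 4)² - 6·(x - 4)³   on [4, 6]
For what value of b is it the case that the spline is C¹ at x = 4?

S_0'(x) = 3 + 10·(x - 1) - 12·(x - 1)², so S_0'(4) = -75. On the right, S_1'(4) = b, so b = -75.

-75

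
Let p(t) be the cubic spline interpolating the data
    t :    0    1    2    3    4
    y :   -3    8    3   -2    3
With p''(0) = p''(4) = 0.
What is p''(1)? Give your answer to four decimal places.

-24.6429

With σ_i denoting the second derivative at x_i, h_i = 1, 1, 1, 1, and Δ_i = (y_(i+1) − y_i)/h_i = 11, -5, -5, 5:
  1·σ_0 + 4·σ_1 + 1·σ_2 = 6(Δ_1 - Δ_0) = -96
  1·σ_1 + 4·σ_2 + 1·σ_3 = 6(Δ_2 - Δ_1) = 0
  1·σ_2 + 4·σ_3 + 1·σ_4 = 6(Δ_3 - Δ_2) = 60
Natural end conditions: σ_0 = σ_4 = 0.
Forward elimination and back-substitution give σ_0 = 0, σ_1 = -345/14, σ_2 = 18/7, σ_3 = 201/14, σ_4 = 0.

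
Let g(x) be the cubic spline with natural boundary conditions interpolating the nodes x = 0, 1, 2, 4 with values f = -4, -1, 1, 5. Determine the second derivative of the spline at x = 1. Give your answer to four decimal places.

With σ_i denoting the second derivative at x_i, h_i = 1, 1, 2, and Δ_i = (y_(i+1) − y_i)/h_i = 3, 2, 2:
  1·σ_0 + 4·σ_1 + 1·σ_2 = 6(Δ_1 - Δ_0) = -6
  1·σ_1 + 6·σ_2 + 2·σ_3 = 6(Δ_2 - Δ_1) = 0
Natural end conditions: σ_0 = σ_3 = 0.
Hence σ_0 = 0, σ_1 = -36/23, σ_2 = 6/23, σ_3 = 0.

-1.5652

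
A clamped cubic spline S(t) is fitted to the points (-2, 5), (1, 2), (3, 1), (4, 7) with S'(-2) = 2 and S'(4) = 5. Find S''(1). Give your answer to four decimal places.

Write m_i for S''(x_i). With h_i = 3, 2, 1 and divided differences Δ_i = -1, -1/2, 6, the continuity of S' gives the tridiagonal system
  3·m_0 + 10·m_1 + 2·m_2 = 6(Δ_1 - Δ_0) = 3
  2·m_1 + 6·m_2 + 1·m_3 = 6(Δ_2 - Δ_1) = 39
Clamped end conditions give two more equations: 2h_0·m_0 + h_0·m_1 = 6(Δ_0 - S'(-2)) = -18 and h_2·m_2 + 2h_2·m_3 = 6(S'(4) - Δ_2) = -6.
Hence m_0 = -53/19, m_1 = -8/19, m_2 = 148/19, m_3 = -131/19.

-0.4211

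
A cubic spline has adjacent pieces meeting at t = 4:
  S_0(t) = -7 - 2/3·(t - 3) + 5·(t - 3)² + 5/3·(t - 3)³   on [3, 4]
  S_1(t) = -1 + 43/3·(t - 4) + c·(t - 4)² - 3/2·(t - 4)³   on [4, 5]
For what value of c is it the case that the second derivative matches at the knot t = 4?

10

S_0''(t) = 10 + 10·(t - 3), so S_0''(4) = 20. On the right, S_1''(4) = 2c, so c = 10.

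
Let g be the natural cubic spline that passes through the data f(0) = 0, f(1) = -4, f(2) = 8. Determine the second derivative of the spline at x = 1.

Put M_i = g'' at the i-th knot. Here h = (1, 1) and Δ = (-4, 12), so the interior equations h_(i-1)·M_(i-1) + 2(h_(i-1)+h_i)·M_i + h_i·M_(i+1) = 6(Δ_i − Δ_(i-1)) read
  1·M_0 + 4·M_1 + 1·M_2 = 6(Δ_1 - Δ_0) = 96
Natural end conditions: M_0 = M_2 = 0.
Solving: M_0 = 0, M_1 = 24, M_2 = 0.

24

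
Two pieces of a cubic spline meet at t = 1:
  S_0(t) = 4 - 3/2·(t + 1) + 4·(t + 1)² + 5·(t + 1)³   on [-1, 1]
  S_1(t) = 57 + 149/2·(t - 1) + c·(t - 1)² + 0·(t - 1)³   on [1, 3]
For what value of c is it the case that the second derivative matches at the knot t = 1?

S_0''(t) = 8 + 30·(t + 1), so S_0''(1) = 68. On the right, S_1''(1) = 2c, so c = 34.

34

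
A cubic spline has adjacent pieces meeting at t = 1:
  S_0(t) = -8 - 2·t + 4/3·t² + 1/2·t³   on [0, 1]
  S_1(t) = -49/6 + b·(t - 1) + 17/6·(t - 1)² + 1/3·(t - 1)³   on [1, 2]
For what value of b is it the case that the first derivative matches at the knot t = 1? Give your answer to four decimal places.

2.1667

S_0'(t) = -2 + 8/3·t + 3/2·t², so S_0'(1) = 13/6. On the right, S_1'(1) = b, so b = 13/6.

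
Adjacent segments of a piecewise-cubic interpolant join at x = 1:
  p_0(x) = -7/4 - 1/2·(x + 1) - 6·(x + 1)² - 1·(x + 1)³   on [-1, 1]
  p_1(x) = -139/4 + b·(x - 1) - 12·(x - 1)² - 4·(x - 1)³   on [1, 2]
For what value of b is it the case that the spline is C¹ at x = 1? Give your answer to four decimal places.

p_0'(x) = -1/2 - 12·(x + 1) - 3·(x + 1)², so p_0'(1) = -73/2. On the right, p_1'(1) = b, so b = -73/2.

-36.5000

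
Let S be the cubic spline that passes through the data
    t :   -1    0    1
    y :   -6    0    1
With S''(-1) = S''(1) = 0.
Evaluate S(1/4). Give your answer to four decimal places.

With m_i denoting the second derivative at x_i, h_i = 1, 1, and Δ_i = (y_(i+1) − y_i)/h_i = 6, 1:
  1·m_0 + 4·m_1 + 1·m_2 = 6(Δ_1 - Δ_0) = -30
Natural end conditions: m_0 = m_2 = 0.
Solving the tridiagonal system: m_0 = 0, m_1 = -15/2, m_2 = 0.
On [0, 1], S(t) = 0 + 7/2·t - 15/4·t² + 5/4·t³.
With t = 1/4: S(1/4) = 169/256.

0.6602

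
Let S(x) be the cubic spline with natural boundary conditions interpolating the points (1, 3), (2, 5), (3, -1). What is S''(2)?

-12

With σ_i denoting the second derivative at x_i, h_i = 1, 1, and Δ_i = (y_(i+1) − y_i)/h_i = 2, -6:
  1·σ_0 + 4·σ_1 + 1·σ_2 = 6(Δ_1 - Δ_0) = -48
Natural end conditions: σ_0 = σ_2 = 0.
Solving the tridiagonal system: σ_0 = 0, σ_1 = -12, σ_2 = 0.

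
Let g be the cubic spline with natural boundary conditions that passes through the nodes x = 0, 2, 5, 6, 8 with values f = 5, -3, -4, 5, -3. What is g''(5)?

9

With m_i denoting the second derivative at x_i, h_i = 2, 3, 1, 2, and Δ_i = (y_(i+1) − y_i)/h_i = -4, -1/3, 9, -4:
  2·m_0 + 10·m_1 + 3·m_2 = 6(Δ_1 - Δ_0) = 22
  3·m_1 + 8·m_2 + 1·m_3 = 6(Δ_2 - Δ_1) = 56
  1·m_2 + 6·m_3 + 2·m_4 = 6(Δ_3 - Δ_2) = -78
Natural end conditions: m_0 = m_4 = 0.
Solving the tridiagonal system: m_0 = 0, m_1 = -1/2, m_2 = 9, m_3 = -29/2, m_4 = 0.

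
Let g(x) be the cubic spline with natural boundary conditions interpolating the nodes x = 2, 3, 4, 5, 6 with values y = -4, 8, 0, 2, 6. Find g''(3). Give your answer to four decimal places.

With m_i denoting the second derivative at x_i, h_i = 1, 1, 1, 1, and Δ_i = (y_(i+1) − y_i)/h_i = 12, -8, 2, 4:
  1·m_0 + 4·m_1 + 1·m_2 = 6(Δ_1 - Δ_0) = -120
  1·m_1 + 4·m_2 + 1·m_3 = 6(Δ_2 - Δ_1) = 60
  1·m_2 + 4·m_3 + 1·m_4 = 6(Δ_3 - Δ_2) = 12
Natural end conditions: m_0 = m_4 = 0.
Solving the tridiagonal system: m_0 = 0, m_1 = -507/14, m_2 = 174/7, m_3 = -45/14, m_4 = 0.

-36.2143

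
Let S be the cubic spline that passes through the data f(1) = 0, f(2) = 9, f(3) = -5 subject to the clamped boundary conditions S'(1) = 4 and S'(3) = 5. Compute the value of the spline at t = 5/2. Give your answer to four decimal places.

Let M_i = S''(x_i). Step sizes h_i = 1, 1; slopes of the chords Δ_i = (y_(i+1) - y_i)/h_i = 9, -14.
  1·M_0 + 4·M_1 + 1·M_2 = 6(Δ_1 - Δ_0) = -138
Clamped end conditions give two more equations: 2h_0·M_0 + h_0·M_1 = 6(Δ_0 - S'(1)) = 30 and h_1·M_1 + 2h_1·M_2 = 6(S'(3) - Δ_1) = 114.
Solving: M_0 = 50, M_1 = -70, M_2 = 92.
On [2, 3], S(t) = 9 - 6·(t - 2) - 35·(t - 2)² + 27·(t - 2)³.
With (t - 2) = 1/2: S(5/2) = 5/8.

0.6250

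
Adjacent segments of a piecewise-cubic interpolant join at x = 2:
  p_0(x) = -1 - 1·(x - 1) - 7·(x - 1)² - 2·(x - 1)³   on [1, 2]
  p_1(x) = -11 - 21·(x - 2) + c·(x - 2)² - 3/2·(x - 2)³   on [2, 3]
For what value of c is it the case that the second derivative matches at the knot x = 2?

-13

p_0''(x) = -14 - 12·(x - 1), so p_0''(2) = -26. On the right, p_1''(2) = 2c, so c = -13.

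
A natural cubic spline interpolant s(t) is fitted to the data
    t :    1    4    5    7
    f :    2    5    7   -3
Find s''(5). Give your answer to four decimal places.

-7.2766

Write m_i for s''(x_i). With h_i = 3, 1, 2 and divided differences Δ_i = 1, 2, -5, the continuity of s' gives the tridiagonal system
  3·m_0 + 8·m_1 + 1·m_2 = 6(Δ_1 - Δ_0) = 6
  1·m_1 + 6·m_2 + 2·m_3 = 6(Δ_2 - Δ_1) = -42
Natural end conditions: m_0 = m_3 = 0.
Forward elimination and back-substitution give m_0 = 0, m_1 = 78/47, m_2 = -342/47, m_3 = 0.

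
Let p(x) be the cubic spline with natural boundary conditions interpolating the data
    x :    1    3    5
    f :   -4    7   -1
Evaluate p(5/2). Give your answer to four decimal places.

Write M_i for p''(x_i). With h_i = 2, 2 and divided differences Δ_i = 11/2, -4, the continuity of p' gives the tridiagonal system
  2·M_0 + 8·M_1 + 2·M_2 = 6(Δ_1 - Δ_0) = -57
Natural end conditions: M_0 = M_2 = 0.
Solving the tridiagonal system: M_0 = 0, M_1 = -57/8, M_2 = 0.
On [1, 3], p(x) = -4 + 63/8·(x - 1) + 0·(x - 1)² - 19/32·(x - 1)³.
With (x - 1) = 3/2: p(5/2) = 1487/256.

5.8086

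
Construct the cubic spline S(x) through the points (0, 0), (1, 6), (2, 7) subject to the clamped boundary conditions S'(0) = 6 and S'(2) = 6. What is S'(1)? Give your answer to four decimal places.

Let M_i = S''(x_i). Step sizes h_i = 1, 1; slopes of the chords Δ_i = (y_(i+1) - y_i)/h_i = 6, 1.
  1·M_0 + 4·M_1 + 1·M_2 = 6(Δ_1 - Δ_0) = -30
Clamped end conditions give two more equations: 2h_0·M_0 + h_0·M_1 = 6(Δ_0 - S'(0)) = 0 and h_1·M_1 + 2h_1·M_2 = 6(S'(2) - Δ_1) = 30.
Solving: M_0 = 15/2, M_1 = -15, M_2 = 45/2.
On [1, 2], S'(x) = b_1 + 2c_1·(x - 1) + 3d_1·(x - 1)² with b_1 = Δ_1 - h_1(2M_1 + M_2)/6 = 9/4, c_1 = M_1/2 = -15/2, d_1 = (M_2 - M_1)/(6h_1) = 25/4. So S'(1) = 9/4.

2.2500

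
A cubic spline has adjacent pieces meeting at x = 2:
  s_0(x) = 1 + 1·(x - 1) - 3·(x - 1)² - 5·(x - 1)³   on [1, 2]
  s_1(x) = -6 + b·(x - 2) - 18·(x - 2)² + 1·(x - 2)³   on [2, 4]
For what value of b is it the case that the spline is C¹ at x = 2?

-20

s_0'(x) = 1 - 6·(x - 1) - 15·(x - 1)², so s_0'(2) = -20. On the right, s_1'(2) = b, so b = -20.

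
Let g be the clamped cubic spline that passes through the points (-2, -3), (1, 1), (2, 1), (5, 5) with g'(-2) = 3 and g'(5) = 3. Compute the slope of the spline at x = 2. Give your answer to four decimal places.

Write M_i for g''(x_i). With h_i = 3, 1, 3 and divided differences Δ_i = 4/3, 0, 4/3, the continuity of g' gives the tridiagonal system
  3·M_0 + 8·M_1 + 1·M_2 = 6(Δ_1 - Δ_0) = -8
  1·M_1 + 8·M_2 + 3·M_3 = 6(Δ_2 - Δ_1) = 8
Clamped end conditions give two more equations: 2h_0·M_0 + h_0·M_1 = 6(Δ_0 - g'(-2)) = -10 and h_2·M_2 + 2h_2·M_3 = 6(g'(5) - Δ_2) = 10.
Forward elimination and back-substitution give M_0 = -46/33, M_1 = -6/11, M_2 = 6/11, M_3 = 46/33.
On [2, 5], g'(x) = b_2 + 2c_2·(x - 2) + 3d_2·(x - 2)² with b_2 = Δ_2 - h_2(2M_2 + M_3)/6 = 1/11, c_2 = M_2/2 = 3/11, d_2 = (M_3 - M_2)/(6h_2) = 14/297. So g'(2) = 1/11.

0.0909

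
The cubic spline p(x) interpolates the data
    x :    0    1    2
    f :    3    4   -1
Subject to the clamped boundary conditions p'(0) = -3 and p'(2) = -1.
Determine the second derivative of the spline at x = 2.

22

Write m_i for p''(x_i). With h_i = 1, 1 and divided differences Δ_i = 1, -5, the continuity of p' gives the tridiagonal system
  1·m_0 + 4·m_1 + 1·m_2 = 6(Δ_1 - Δ_0) = -36
Clamped end conditions give two more equations: 2h_0·m_0 + h_0·m_1 = 6(Δ_0 - p'(0)) = 24 and h_1·m_1 + 2h_1·m_2 = 6(p'(2) - Δ_1) = 24.
Hence m_0 = 22, m_1 = -20, m_2 = 22.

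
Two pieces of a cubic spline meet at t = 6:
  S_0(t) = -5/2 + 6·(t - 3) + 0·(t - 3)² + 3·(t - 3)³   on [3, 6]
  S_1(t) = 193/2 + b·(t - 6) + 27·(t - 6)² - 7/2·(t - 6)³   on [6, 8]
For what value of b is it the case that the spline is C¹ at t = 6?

87

S_0'(t) = 6 + 0·(t - 3) + 9·(t - 3)², so S_0'(6) = 87. On the right, S_1'(6) = b, so b = 87.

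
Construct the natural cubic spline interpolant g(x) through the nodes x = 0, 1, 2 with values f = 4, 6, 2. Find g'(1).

Let M_i = g''(x_i). Step sizes h_i = 1, 1; slopes of the chords Δ_i = (y_(i+1) - y_i)/h_i = 2, -4.
  1·M_0 + 4·M_1 + 1·M_2 = 6(Δ_1 - Δ_0) = -36
Natural end conditions: M_0 = M_2 = 0.
Forward elimination and back-substitution give M_0 = 0, M_1 = -9, M_2 = 0.
On [1, 2], g'(x) = b_1 + 2c_1·(x - 1) + 3d_1·(x - 1)² with b_1 = Δ_1 - h_1(2M_1 + M_2)/6 = -1, c_1 = M_1/2 = -9/2, d_1 = (M_2 - M_1)/(6h_1) = 3/2. So g'(1) = -1.

-1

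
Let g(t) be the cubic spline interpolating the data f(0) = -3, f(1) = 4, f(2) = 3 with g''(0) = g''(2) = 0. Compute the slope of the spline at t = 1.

3

Let M_i = g''(x_i). Step sizes h_i = 1, 1; slopes of the chords Δ_i = (y_(i+1) - y_i)/h_i = 7, -1.
  1·M_0 + 4·M_1 + 1·M_2 = 6(Δ_1 - Δ_0) = -48
Natural end conditions: M_0 = M_2 = 0.
Forward elimination and back-substitution give M_0 = 0, M_1 = -12, M_2 = 0.
On [1, 2], g'(t) = b_1 + 2c_1·(t - 1) + 3d_1·(t - 1)² with b_1 = Δ_1 - h_1(2M_1 + M_2)/6 = 3, c_1 = M_1/2 = -6, d_1 = (M_2 - M_1)/(6h_1) = 2. So g'(1) = 3.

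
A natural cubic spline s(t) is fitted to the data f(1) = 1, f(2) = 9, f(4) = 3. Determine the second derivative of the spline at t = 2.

Put M_i = s'' at the i-th knot. Here h = (1, 2) and Δ = (8, -3), so the interior equations h_(i-1)·M_(i-1) + 2(h_(i-1)+h_i)·M_i + h_i·M_(i+1) = 6(Δ_i − Δ_(i-1)) read
  1·M_0 + 6·M_1 + 2·M_2 = 6(Δ_1 - Δ_0) = -66
Natural end conditions: M_0 = M_2 = 0.
Forward elimination and back-substitution give M_0 = 0, M_1 = -11, M_2 = 0.

-11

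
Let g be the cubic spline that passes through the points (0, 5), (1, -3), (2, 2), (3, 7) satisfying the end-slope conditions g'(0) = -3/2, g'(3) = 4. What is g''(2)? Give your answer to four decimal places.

-7.7333

With m_i denoting the second derivative at x_i, h_i = 1, 1, 1, and Δ_i = (y_(i+1) − y_i)/h_i = -8, 5, 5:
  1·m_0 + 4·m_1 + 1·m_2 = 6(Δ_1 - Δ_0) = 78
  1·m_1 + 4·m_2 + 1·m_3 = 6(Δ_2 - Δ_1) = 0
Clamped end conditions give two more equations: 2h_0·m_0 + h_0·m_1 = 6(Δ_0 - g'(0)) = -39 and h_2·m_2 + 2h_2·m_3 = 6(g'(3) - Δ_2) = -6.
Forward elimination and back-substitution give m_0 = -518/15, m_1 = 451/15, m_2 = -116/15, m_3 = 13/15.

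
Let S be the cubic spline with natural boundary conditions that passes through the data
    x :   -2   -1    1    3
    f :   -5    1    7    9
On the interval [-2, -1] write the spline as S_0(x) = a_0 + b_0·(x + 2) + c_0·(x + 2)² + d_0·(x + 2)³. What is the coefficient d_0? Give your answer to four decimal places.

-0.4545

Put m_i = S'' at the i-th knot. Here h = (1, 2, 2) and Δ = (6, 3, 1), so the interior equations h_(i-1)·m_(i-1) + 2(h_(i-1)+h_i)·m_i + h_i·m_(i+1) = 6(Δ_i − Δ_(i-1)) read
  1·m_0 + 6·m_1 + 2·m_2 = 6(Δ_1 - Δ_0) = -18
  2·m_1 + 8·m_2 + 2·m_3 = 6(Δ_2 - Δ_1) = -12
Natural end conditions: m_0 = m_3 = 0.
Hence m_0 = 0, m_1 = -30/11, m_2 = -9/11, m_3 = 0.
On [-2, -1], with S_0(x) = a_0 + b_0·(x + 2) + c_0·(x + 2)² + d_0·(x + 2)³: c_0 = m_0/2 = 0, d_0 = (m_1 - m_0)/(6h_0) = -5/11, b_0 = Δ_0 - h_0(2m_0 + m_1)/6 = 71/11.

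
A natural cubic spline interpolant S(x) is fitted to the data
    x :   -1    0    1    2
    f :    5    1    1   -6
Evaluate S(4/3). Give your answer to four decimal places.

Put M_i = S'' at the i-th knot. Here h = (1, 1, 1) and Δ = (-4, 0, -7), so the interior equations h_(i-1)·M_(i-1) + 2(h_(i-1)+h_i)·M_i + h_i·M_(i+1) = 6(Δ_i − Δ_(i-1)) read
  1·M_0 + 4·M_1 + 1·M_2 = 6(Δ_1 - Δ_0) = 24
  1·M_1 + 4·M_2 + 1·M_3 = 6(Δ_2 - Δ_1) = -42
Natural end conditions: M_0 = M_3 = 0.
Solving: M_0 = 0, M_1 = 46/5, M_2 = -64/5, M_3 = 0.
On [1, 2], S(x) = 1 - 41/15·(x - 1) - 32/5·(x - 1)² + 32/15·(x - 1)³.
With (x - 1) = 1/3: S(4/3) = -44/81.

-0.5432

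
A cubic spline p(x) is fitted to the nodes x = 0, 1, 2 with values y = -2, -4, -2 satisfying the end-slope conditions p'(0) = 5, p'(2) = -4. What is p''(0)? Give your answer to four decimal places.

-31.5000

Put M_i = p'' at the i-th knot. Here h = (1, 1) and Δ = (-2, 2), so the interior equations h_(i-1)·M_(i-1) + 2(h_(i-1)+h_i)·M_i + h_i·M_(i+1) = 6(Δ_i − Δ_(i-1)) read
  1·M_0 + 4·M_1 + 1·M_2 = 6(Δ_1 - Δ_0) = 24
Clamped end conditions give two more equations: 2h_0·M_0 + h_0·M_1 = 6(Δ_0 - p'(0)) = -42 and h_1·M_1 + 2h_1·M_2 = 6(p'(2) - Δ_1) = -36.
Hence M_0 = -63/2, M_1 = 21, M_2 = -57/2.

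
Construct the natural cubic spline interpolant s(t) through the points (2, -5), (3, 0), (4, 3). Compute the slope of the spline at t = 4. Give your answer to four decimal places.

Let σ_i = s''(x_i). Step sizes h_i = 1, 1; slopes of the chords Δ_i = (y_(i+1) - y_i)/h_i = 5, 3.
  1·σ_0 + 4·σ_1 + 1·σ_2 = 6(Δ_1 - Δ_0) = -12
Natural end conditions: σ_0 = σ_2 = 0.
Forward elimination and back-substitution give σ_0 = 0, σ_1 = -3, σ_2 = 0.
On [3, 4], s'(t) = b_1 + 2c_1·(t - 3) + 3d_1·(t - 3)² with b_1 = Δ_1 - h_1(2σ_1 + σ_2)/6 = 4, c_1 = σ_1/2 = -3/2, d_1 = (σ_2 - σ_1)/(6h_1) = 1/2. So s'(4) = 5/2.

2.5000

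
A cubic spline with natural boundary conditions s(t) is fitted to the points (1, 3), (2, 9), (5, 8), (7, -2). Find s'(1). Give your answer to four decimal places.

6.6948

Write M_i for s''(x_i). With h_i = 1, 3, 2 and divided differences Δ_i = 6, -1/3, -5, the continuity of s' gives the tridiagonal system
  1·M_0 + 8·M_1 + 3·M_2 = 6(Δ_1 - Δ_0) = -38
  3·M_1 + 10·M_2 + 2·M_3 = 6(Δ_2 - Δ_1) = -28
Natural end conditions: M_0 = M_3 = 0.
Forward elimination and back-substitution give M_0 = 0, M_1 = -296/71, M_2 = -110/71, M_3 = 0.
On [1, 2], s'(t) = b_0 + 2c_0·(t - 1) + 3d_0·(t - 1)² with b_0 = Δ_0 - h_0(2M_0 + M_1)/6 = 1426/213, c_0 = M_0/2 = 0, d_0 = (M_1 - M_0)/(6h_0) = -148/213. So s'(1) = 1426/213.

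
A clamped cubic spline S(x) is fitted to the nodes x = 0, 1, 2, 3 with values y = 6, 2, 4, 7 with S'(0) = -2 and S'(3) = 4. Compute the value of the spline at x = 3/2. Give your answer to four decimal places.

Let M_i = S''(x_i). Step sizes h_i = 1, 1, 1; slopes of the chords Δ_i = (y_(i+1) - y_i)/h_i = -4, 2, 3.
  1·M_0 + 4·M_1 + 1·M_2 = 6(Δ_1 - Δ_0) = 36
  1·M_1 + 4·M_2 + 1·M_3 = 6(Δ_2 - Δ_1) = 6
Clamped end conditions give two more equations: 2h_0·M_0 + h_0·M_1 = 6(Δ_0 - S'(0)) = -12 and h_2·M_2 + 2h_2·M_3 = 6(S'(3) - Δ_2) = 6.
Solving: M_0 = -62/5, M_1 = 64/5, M_2 = -14/5, M_3 = 22/5.
On [1, 2], S(x) = 2 - 9/5·(x - 1) + 32/5·(x - 1)² - 13/5·(x - 1)³.
With (x - 1) = 1/2: S(3/2) = 19/8.

2.3750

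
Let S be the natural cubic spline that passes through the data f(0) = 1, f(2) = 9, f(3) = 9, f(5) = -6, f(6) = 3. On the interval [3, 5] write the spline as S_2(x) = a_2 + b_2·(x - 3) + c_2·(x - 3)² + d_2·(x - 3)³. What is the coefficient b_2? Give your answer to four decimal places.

-5.0430

Put σ_i = S'' at the i-th knot. Here h = (2, 1, 2, 1) and Δ = (4, 0, -15/2, 9), so the interior equations h_(i-1)·σ_(i-1) + 2(h_(i-1)+h_i)·σ_i + h_i·σ_(i+1) = 6(Δ_i − Δ_(i-1)) read
  2·σ_0 + 6·σ_1 + 1·σ_2 = 6(Δ_1 - Δ_0) = -24
  1·σ_1 + 6·σ_2 + 2·σ_3 = 6(Δ_2 - Δ_1) = -45
  2·σ_2 + 6·σ_3 + 1·σ_4 = 6(Δ_3 - Δ_2) = 99
Natural end conditions: σ_0 = σ_4 = 0.
Solving: σ_0 = 0, σ_1 = -50/31, σ_2 = -444/31, σ_3 = 1319/62, σ_4 = 0.
On [3, 5], with S_2(x) = a_2 + b_2·(x - 3) + c_2·(x - 3)² + d_2·(x - 3)³: c_2 = σ_2/2 = -222/31, d_2 = (σ_3 - σ_2)/(6h_2) = 2207/744, b_2 = Δ_2 - h_2(2σ_2 + σ_3)/6 = -469/93.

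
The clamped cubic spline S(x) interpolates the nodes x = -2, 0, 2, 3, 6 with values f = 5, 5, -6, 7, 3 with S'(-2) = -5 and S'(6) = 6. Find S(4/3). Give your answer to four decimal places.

Put σ_i = S'' at the i-th knot. Here h = (2, 2, 1, 3) and Δ = (0, -11/2, 13, -4/3), so the interior equations h_(i-1)·σ_(i-1) + 2(h_(i-1)+h_i)·σ_i + h_i·σ_(i+1) = 6(Δ_i − Δ_(i-1)) read
  2·σ_0 + 8·σ_1 + 2·σ_2 = 6(Δ_1 - Δ_0) = -33
  2·σ_1 + 6·σ_2 + 1·σ_3 = 6(Δ_2 - Δ_1) = 111
  1·σ_2 + 8·σ_3 + 3·σ_4 = 6(Δ_3 - Δ_2) = -86
Clamped end conditions give two more equations: 2h_0·σ_0 + h_0·σ_1 = 6(Δ_0 - S'(-2)) = 30 and h_3·σ_3 + 2h_3·σ_4 = 6(S'(6) - Δ_3) = 44.
Solving: σ_0 = 2361/160, σ_1 = -1161/80, σ_2 = 4287/160, σ_3 = -1659/80, σ_4 = 8497/480.
On [0, 2], S(x) = 5 - 761/160·x - 1161/160·x² + 2203/640·x³.
With x = 4/3: S(4/3) = -6569/1080.

-6.0824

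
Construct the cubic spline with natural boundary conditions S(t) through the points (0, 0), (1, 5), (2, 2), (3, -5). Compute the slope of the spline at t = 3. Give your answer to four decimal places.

Put m_i = S'' at the i-th knot. Here h = (1, 1, 1) and Δ = (5, -3, -7), so the interior equations h_(i-1)·m_(i-1) + 2(h_(i-1)+h_i)·m_i + h_i·m_(i+1) = 6(Δ_i − Δ_(i-1)) read
  1·m_0 + 4·m_1 + 1·m_2 = 6(Δ_1 - Δ_0) = -48
  1·m_1 + 4·m_2 + 1·m_3 = 6(Δ_2 - Δ_1) = -24
Natural end conditions: m_0 = m_3 = 0.
Solving: m_0 = 0, m_1 = -56/5, m_2 = -16/5, m_3 = 0.
On [2, 3], S'(t) = b_2 + 2c_2·(t - 2) + 3d_2·(t - 2)² with b_2 = Δ_2 - h_2(2m_2 + m_3)/6 = -89/15, c_2 = m_2/2 = -8/5, d_2 = (m_3 - m_2)/(6h_2) = 8/15. So S'(3) = -113/15.

-7.5333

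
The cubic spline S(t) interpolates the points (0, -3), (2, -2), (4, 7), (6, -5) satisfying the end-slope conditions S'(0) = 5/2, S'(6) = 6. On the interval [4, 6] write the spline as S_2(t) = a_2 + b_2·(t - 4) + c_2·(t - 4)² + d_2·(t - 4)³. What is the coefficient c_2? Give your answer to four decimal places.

Write M_i for S''(x_i). With h_i = 2, 2, 2 and divided differences Δ_i = 1/2, 9/2, -6, the continuity of S' gives the tridiagonal system
  2·M_0 + 8·M_1 + 2·M_2 = 6(Δ_1 - Δ_0) = 24
  2·M_1 + 8·M_2 + 2·M_3 = 6(Δ_2 - Δ_1) = -63
Clamped end conditions give two more equations: 2h_0·M_0 + h_0·M_1 = 6(Δ_0 - S'(0)) = -12 and h_2·M_2 + 2h_2·M_3 = 6(S'(6) - Δ_2) = 72.
Forward elimination and back-substitution give M_0 = -113/15, M_1 = 136/15, M_2 = -251/15, M_3 = 791/30.
On [4, 6], with S_2(t) = a_2 + b_2·(t - 4) + c_2·(t - 4)² + d_2·(t - 4)³: c_2 = M_2/2 = -251/30, d_2 = (M_3 - M_2)/(6h_2) = 431/120, b_2 = Δ_2 - h_2(2M_2 + M_3)/6 = -109/30.

-8.3667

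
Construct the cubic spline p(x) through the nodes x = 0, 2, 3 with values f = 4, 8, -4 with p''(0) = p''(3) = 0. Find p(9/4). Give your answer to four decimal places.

5.7656

Write m_i for p''(x_i). With h_i = 2, 1 and divided differences Δ_i = 2, -12, the continuity of p' gives the tridiagonal system
  2·m_0 + 6·m_1 + 1·m_2 = 6(Δ_1 - Δ_0) = -84
Natural end conditions: m_0 = m_2 = 0.
Hence m_0 = 0, m_1 = -14, m_2 = 0.
On [2, 3], p(x) = 8 - 22/3·(x - 2) - 7·(x - 2)² + 7/3·(x - 2)³.
With (x - 2) = 1/4: p(9/4) = 369/64.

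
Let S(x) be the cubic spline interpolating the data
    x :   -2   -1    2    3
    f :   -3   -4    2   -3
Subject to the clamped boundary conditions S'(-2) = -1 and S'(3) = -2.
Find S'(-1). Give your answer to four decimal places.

0.5238

Let σ_i = S''(x_i). Step sizes h_i = 1, 3, 1; slopes of the chords Δ_i = (y_(i+1) - y_i)/h_i = -1, 2, -5.
  1·σ_0 + 8·σ_1 + 3·σ_2 = 6(Δ_1 - Δ_0) = 18
  3·σ_1 + 8·σ_2 + 1·σ_3 = 6(Δ_2 - Δ_1) = -42
Clamped end conditions give two more equations: 2h_0·σ_0 + h_0·σ_1 = 6(Δ_0 - S'(-2)) = 0 and h_2·σ_2 + 2h_2·σ_3 = 6(S'(3) - Δ_2) = 18.
Hence σ_0 = -64/21, σ_1 = 128/21, σ_2 = -194/21, σ_3 = 286/21.
On [-1, 2], S'(x) = b_1 + 2c_1·(x + 1) + 3d_1·(x + 1)² with b_1 = Δ_1 - h_1(2σ_1 + σ_2)/6 = 11/21, c_1 = σ_1/2 = 64/21, d_1 = (σ_2 - σ_1)/(6h_1) = -23/27. So S'(-1) = 11/21.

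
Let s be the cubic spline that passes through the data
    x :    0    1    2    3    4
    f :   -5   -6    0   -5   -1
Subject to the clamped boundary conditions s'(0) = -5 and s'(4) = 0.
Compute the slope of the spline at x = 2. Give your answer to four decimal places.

-0.3571

With M_i denoting the second derivative at x_i, h_i = 1, 1, 1, 1, and Δ_i = (y_(i+1) − y_i)/h_i = -1, 6, -5, 4:
  1·M_0 + 4·M_1 + 1·M_2 = 6(Δ_1 - Δ_0) = 42
  1·M_1 + 4·M_2 + 1·M_3 = 6(Δ_2 - Δ_1) = -66
  1·M_2 + 4·M_3 + 1·M_4 = 6(Δ_3 - Δ_2) = 54
Clamped end conditions give two more equations: 2h_0·M_0 + h_0·M_1 = 6(Δ_0 - s'(0)) = 24 and h_3·M_3 + 2h_3·M_4 = 6(s'(4) - Δ_3) = -24.
Solving: M_0 = 107/28, M_1 = 229/14, M_2 = -109/4, M_3 = 373/14, M_4 = -709/28.
On [2, 3], s'(x) = b_2 + 2c_2·(x - 2) + 3d_2·(x - 2)² with b_2 = Δ_2 - h_2(2M_2 + M_3)/6 = -5/14, c_2 = M_2/2 = -109/8, d_2 = (M_3 - M_2)/(6h_2) = 503/56. So s'(2) = -5/14.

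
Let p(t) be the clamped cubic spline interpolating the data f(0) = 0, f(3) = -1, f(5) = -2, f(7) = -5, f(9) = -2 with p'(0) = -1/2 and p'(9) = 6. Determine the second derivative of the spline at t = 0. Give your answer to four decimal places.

0.1377

With m_i denoting the second derivative at x_i, h_i = 3, 2, 2, 2, and Δ_i = (y_(i+1) − y_i)/h_i = -1/3, -1/2, -3/2, 3/2:
  3·m_0 + 10·m_1 + 2·m_2 = 6(Δ_1 - Δ_0) = -1
  2·m_1 + 8·m_2 + 2·m_3 = 6(Δ_2 - Δ_1) = -6
  2·m_2 + 8·m_3 + 2·m_4 = 6(Δ_3 - Δ_2) = 18
Clamped end conditions give two more equations: 2h_0·m_0 + h_0·m_1 = 6(Δ_0 - p'(0)) = 1 and h_3·m_3 + 2h_3·m_4 = 6(p'(9) - Δ_3) = 27.
Hence m_0 = 19/138, m_1 = 4/69, m_2 = -275/276, m_3 = 64/69, m_4 = 1735/276.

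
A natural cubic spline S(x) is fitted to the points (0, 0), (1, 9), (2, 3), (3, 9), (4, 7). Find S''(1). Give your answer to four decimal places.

With m_i denoting the second derivative at x_i, h_i = 1, 1, 1, 1, and Δ_i = (y_(i+1) − y_i)/h_i = 9, -6, 6, -2:
  1·m_0 + 4·m_1 + 1·m_2 = 6(Δ_1 - Δ_0) = -90
  1·m_1 + 4·m_2 + 1·m_3 = 6(Δ_2 - Δ_1) = 72
  1·m_2 + 4·m_3 + 1·m_4 = 6(Δ_3 - Δ_2) = -48
Natural end conditions: m_0 = m_4 = 0.
Solving: m_0 = 0, m_1 = -843/28, m_2 = 213/7, m_3 = -549/28, m_4 = 0.

-30.1071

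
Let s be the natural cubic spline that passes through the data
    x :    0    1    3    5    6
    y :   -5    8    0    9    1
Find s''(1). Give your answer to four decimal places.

With M_i denoting the second derivative at x_i, h_i = 1, 2, 2, 1, and Δ_i = (y_(i+1) − y_i)/h_i = 13, -4, 9/2, -8:
  1·M_0 + 6·M_1 + 2·M_2 = 6(Δ_1 - Δ_0) = -102
  2·M_1 + 8·M_2 + 2·M_3 = 6(Δ_2 - Δ_1) = 51
  2·M_2 + 6·M_3 + 1·M_4 = 6(Δ_3 - Δ_2) = -75
Natural end conditions: M_0 = M_4 = 0.
Forward elimination and back-substitution give M_0 = 0, M_1 = -45/2, M_2 = 33/2, M_3 = -18, M_4 = 0.

-22.5000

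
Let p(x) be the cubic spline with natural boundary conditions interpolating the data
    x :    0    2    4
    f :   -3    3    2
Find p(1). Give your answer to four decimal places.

Let σ_i = p''(x_i). Step sizes h_i = 2, 2; slopes of the chords Δ_i = (y_(i+1) - y_i)/h_i = 3, -1/2.
  2·σ_0 + 8·σ_1 + 2·σ_2 = 6(Δ_1 - Δ_0) = -21
Natural end conditions: σ_0 = σ_2 = 0.
Forward elimination and back-substitution give σ_0 = 0, σ_1 = -21/8, σ_2 = 0.
On [0, 2], p(x) = -3 + 31/8·x + 0·x² - 7/32·x³.
With x = 1: p(1) = 21/32.

0.6563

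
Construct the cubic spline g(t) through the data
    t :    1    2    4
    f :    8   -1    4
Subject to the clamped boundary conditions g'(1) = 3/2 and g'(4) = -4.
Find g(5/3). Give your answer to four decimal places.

2.5679

Write m_i for g''(x_i). With h_i = 1, 2 and divided differences Δ_i = -9, 5/2, the continuity of g' gives the tridiagonal system
  1·m_0 + 6·m_1 + 2·m_2 = 6(Δ_1 - Δ_0) = 69
Clamped end conditions give two more equations: 2h_0·m_0 + h_0·m_1 = 6(Δ_0 - g'(1)) = -63 and h_1·m_1 + 2h_1·m_2 = 6(g'(4) - Δ_1) = -39.
Solving the tridiagonal system: m_0 = -269/6, m_1 = 80/3, m_2 = -277/12.
On [1, 2], g(t) = 8 + 3/2·(t - 1) - 269/12·(t - 1)² + 143/12·(t - 1)³.
With (t - 1) = 2/3: g(5/3) = 208/81.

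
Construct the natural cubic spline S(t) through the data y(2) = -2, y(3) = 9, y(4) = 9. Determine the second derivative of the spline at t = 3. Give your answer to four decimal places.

-16.5000

Let σ_i = S''(x_i). Step sizes h_i = 1, 1; slopes of the chords Δ_i = (y_(i+1) - y_i)/h_i = 11, 0.
  1·σ_0 + 4·σ_1 + 1·σ_2 = 6(Δ_1 - Δ_0) = -66
Natural end conditions: σ_0 = σ_2 = 0.
Forward elimination and back-substitution give σ_0 = 0, σ_1 = -33/2, σ_2 = 0.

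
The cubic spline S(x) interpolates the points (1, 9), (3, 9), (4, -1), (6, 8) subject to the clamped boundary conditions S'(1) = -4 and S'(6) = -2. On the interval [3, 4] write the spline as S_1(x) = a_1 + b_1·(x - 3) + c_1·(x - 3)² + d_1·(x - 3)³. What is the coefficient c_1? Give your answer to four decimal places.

Let M_i = S''(x_i). Step sizes h_i = 2, 1, 2; slopes of the chords Δ_i = (y_(i+1) - y_i)/h_i = 0, -10, 9/2.
  2·M_0 + 6·M_1 + 1·M_2 = 6(Δ_1 - Δ_0) = -60
  1·M_1 + 6·M_2 + 2·M_3 = 6(Δ_2 - Δ_1) = 87
Clamped end conditions give two more equations: 2h_0·M_0 + h_0·M_1 = 6(Δ_0 - S'(1)) = 24 and h_2·M_2 + 2h_2·M_3 = 6(S'(6) - Δ_2) = -39.
Solving: M_0 = 503/32, M_1 = -311/16, M_2 = 403/16, M_3 = -715/32.
On [3, 4], with S_1(x) = a_1 + b_1·(x - 3) + c_1·(x - 3)² + d_1·(x - 3)³: c_1 = M_1/2 = -311/32, d_1 = (M_2 - M_1)/(6h_1) = 119/16, b_1 = Δ_1 - h_1(2M_1 + M_2)/6 = -247/32.

-9.7188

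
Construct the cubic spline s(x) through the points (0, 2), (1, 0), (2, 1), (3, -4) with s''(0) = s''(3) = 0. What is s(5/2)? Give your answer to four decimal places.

-0.8250

Let M_i = s''(x_i). Step sizes h_i = 1, 1, 1; slopes of the chords Δ_i = (y_(i+1) - y_i)/h_i = -2, 1, -5.
  1·M_0 + 4·M_1 + 1·M_2 = 6(Δ_1 - Δ_0) = 18
  1·M_1 + 4·M_2 + 1·M_3 = 6(Δ_2 - Δ_1) = -36
Natural end conditions: M_0 = M_3 = 0.
Solving the tridiagonal system: M_0 = 0, M_1 = 36/5, M_2 = -54/5, M_3 = 0.
On [2, 3], s(x) = 1 - 7/5·(x - 2) - 27/5·(x - 2)² + 9/5·(x - 2)³.
With (x - 2) = 1/2: s(5/2) = -33/40.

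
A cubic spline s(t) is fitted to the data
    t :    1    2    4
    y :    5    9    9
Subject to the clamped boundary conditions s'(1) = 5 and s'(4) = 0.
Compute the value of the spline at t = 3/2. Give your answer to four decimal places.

Write σ_i for s''(x_i). With h_i = 1, 2 and divided differences Δ_i = 4, 0, the continuity of s' gives the tridiagonal system
  1·σ_0 + 6·σ_1 + 2·σ_2 = 6(Δ_1 - Δ_0) = -24
Clamped end conditions give two more equations: 2h_0·σ_0 + h_0·σ_1 = 6(Δ_0 - s'(1)) = -6 and h_1·σ_1 + 2h_1·σ_2 = 6(s'(4) - Δ_1) = 0.
Forward elimination and back-substitution give σ_0 = -2/3, σ_1 = -14/3, σ_2 = 7/3.
On [1, 2], s(t) = 5 + 5·(t - 1) - 1/3·(t - 1)² - 2/3·(t - 1)³.
With (t - 1) = 1/2: s(3/2) = 22/3.

7.3333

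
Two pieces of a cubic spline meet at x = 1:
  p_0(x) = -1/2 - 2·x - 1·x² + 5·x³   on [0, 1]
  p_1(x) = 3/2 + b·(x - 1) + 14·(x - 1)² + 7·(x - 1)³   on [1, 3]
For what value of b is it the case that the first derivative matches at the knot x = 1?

p_0'(x) = -2 - 2·x + 15·x², so p_0'(1) = 11. On the right, p_1'(1) = b, so b = 11.

11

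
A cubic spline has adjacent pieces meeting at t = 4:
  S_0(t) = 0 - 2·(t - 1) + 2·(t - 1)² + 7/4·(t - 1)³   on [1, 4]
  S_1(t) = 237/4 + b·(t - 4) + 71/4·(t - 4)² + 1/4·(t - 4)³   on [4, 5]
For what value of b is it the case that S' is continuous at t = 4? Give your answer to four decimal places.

S_0'(t) = -2 + 4·(t - 1) + 21/4·(t - 1)², so S_0'(4) = 229/4. On the right, S_1'(4) = b, so b = 229/4.

57.2500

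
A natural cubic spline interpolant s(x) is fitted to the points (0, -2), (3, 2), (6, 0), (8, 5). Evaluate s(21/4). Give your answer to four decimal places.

-0.1100

With m_i denoting the second derivative at x_i, h_i = 3, 3, 2, and Δ_i = (y_(i+1) − y_i)/h_i = 4/3, -2/3, 5/2:
  3·m_0 + 12·m_1 + 3·m_2 = 6(Δ_1 - Δ_0) = -12
  3·m_1 + 10·m_2 + 2·m_3 = 6(Δ_2 - Δ_1) = 19
Natural end conditions: m_0 = m_3 = 0.
Hence m_0 = 0, m_1 = -59/37, m_2 = 88/37, m_3 = 0.
On [3, 6], s(x) = 2 - 29/111·(x - 3) - 59/74·(x - 3)² + 49/222·(x - 3)³.
With (x - 3) = 9/4: s(21/4) = -521/4736.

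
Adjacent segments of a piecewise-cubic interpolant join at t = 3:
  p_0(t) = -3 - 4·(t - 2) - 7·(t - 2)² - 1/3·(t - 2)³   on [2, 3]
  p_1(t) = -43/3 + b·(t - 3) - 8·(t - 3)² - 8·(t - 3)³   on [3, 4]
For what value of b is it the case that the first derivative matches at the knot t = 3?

-19

p_0'(t) = -4 - 14·(t - 2) - 1·(t - 2)², so p_0'(3) = -19. On the right, p_1'(3) = b, so b = -19.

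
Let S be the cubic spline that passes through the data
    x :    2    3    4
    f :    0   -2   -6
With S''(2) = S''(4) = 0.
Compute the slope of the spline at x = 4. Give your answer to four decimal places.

Write m_i for S''(x_i). With h_i = 1, 1 and divided differences Δ_i = -2, -4, the continuity of S' gives the tridiagonal system
  1·m_0 + 4·m_1 + 1·m_2 = 6(Δ_1 - Δ_0) = -12
Natural end conditions: m_0 = m_2 = 0.
Hence m_0 = 0, m_1 = -3, m_2 = 0.
On [3, 4], S'(x) = b_1 + 2c_1·(x - 3) + 3d_1·(x - 3)² with b_1 = Δ_1 - h_1(2m_1 + m_2)/6 = -3, c_1 = m_1/2 = -3/2, d_1 = (m_2 - m_1)/(6h_1) = 1/2. So S'(4) = -9/2.

-4.5000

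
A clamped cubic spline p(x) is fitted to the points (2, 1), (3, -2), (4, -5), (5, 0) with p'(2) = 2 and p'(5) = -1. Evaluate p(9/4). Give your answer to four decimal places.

1.0844

With σ_i denoting the second derivative at x_i, h_i = 1, 1, 1, and Δ_i = (y_(i+1) − y_i)/h_i = -3, -3, 5:
  1·σ_0 + 4·σ_1 + 1·σ_2 = 6(Δ_1 - Δ_0) = 0
  1·σ_1 + 4·σ_2 + 1·σ_3 = 6(Δ_2 - Δ_1) = 48
Clamped end conditions give two more equations: 2h_0·σ_0 + h_0·σ_1 = 6(Δ_0 - p'(2)) = -30 and h_2·σ_2 + 2h_2·σ_3 = 6(p'(5) - Δ_2) = -36.
Forward elimination and back-substitution give σ_0 = -72/5, σ_1 = -6/5, σ_2 = 96/5, σ_3 = -138/5.
On [2, 3], p(x) = 1 + 2·(x - 2) - 36/5·(x - 2)² + 11/5·(x - 2)³.
With (x - 2) = 1/4: p(9/4) = 347/320.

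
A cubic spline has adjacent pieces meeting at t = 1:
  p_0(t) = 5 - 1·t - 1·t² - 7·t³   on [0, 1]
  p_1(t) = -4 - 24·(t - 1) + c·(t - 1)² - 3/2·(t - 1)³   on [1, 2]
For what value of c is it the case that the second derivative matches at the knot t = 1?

-22

p_0''(t) = -2 - 42·t, so p_0''(1) = -44. On the right, p_1''(1) = 2c, so c = -22.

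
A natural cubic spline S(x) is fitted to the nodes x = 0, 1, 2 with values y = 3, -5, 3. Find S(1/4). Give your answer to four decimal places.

0.0625

With M_i denoting the second derivative at x_i, h_i = 1, 1, and Δ_i = (y_(i+1) − y_i)/h_i = -8, 8:
  1·M_0 + 4·M_1 + 1·M_2 = 6(Δ_1 - Δ_0) = 96
Natural end conditions: M_0 = M_2 = 0.
Hence M_0 = 0, M_1 = 24, M_2 = 0.
On [0, 1], S(x) = 3 - 12·x + 0·x² + 4·x³.
With x = 1/4: S(1/4) = 1/16.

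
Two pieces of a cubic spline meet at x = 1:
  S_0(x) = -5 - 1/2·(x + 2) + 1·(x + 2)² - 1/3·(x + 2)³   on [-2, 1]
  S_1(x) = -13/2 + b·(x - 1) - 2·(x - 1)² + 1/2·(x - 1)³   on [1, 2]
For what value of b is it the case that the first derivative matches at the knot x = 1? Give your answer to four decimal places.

S_0'(x) = -1/2 + 2·(x + 2) - 1·(x + 2)², so S_0'(1) = -7/2. On the right, S_1'(1) = b, so b = -7/2.

-3.5000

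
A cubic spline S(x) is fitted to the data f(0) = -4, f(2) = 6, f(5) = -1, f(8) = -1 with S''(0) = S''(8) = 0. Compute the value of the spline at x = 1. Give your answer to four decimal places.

Put M_i = S'' at the i-th knot. Here h = (2, 3, 3) and Δ = (5, -7/3, 0), so the interior equations h_(i-1)·M_(i-1) + 2(h_(i-1)+h_i)·M_i + h_i·M_(i+1) = 6(Δ_i − Δ_(i-1)) read
  2·M_0 + 10·M_1 + 3·M_2 = 6(Δ_1 - Δ_0) = -44
  3·M_1 + 12·M_2 + 3·M_3 = 6(Δ_2 - Δ_1) = 14
Natural end conditions: M_0 = M_3 = 0.
Forward elimination and back-substitution give M_0 = 0, M_1 = -190/37, M_2 = 272/111, M_3 = 0.
On [0, 2], S(x) = -4 + 745/111·x + 0·x² - 95/222·x³.
With x = 1: S(1) = 169/74.

2.2838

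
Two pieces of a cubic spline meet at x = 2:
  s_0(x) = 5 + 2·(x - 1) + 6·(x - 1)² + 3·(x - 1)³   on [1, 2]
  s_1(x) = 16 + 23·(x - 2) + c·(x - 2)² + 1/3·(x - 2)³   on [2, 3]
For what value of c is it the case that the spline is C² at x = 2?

s_0''(x) = 12 + 18·(x - 1), so s_0''(2) = 30. On the right, s_1''(2) = 2c, so c = 15.

15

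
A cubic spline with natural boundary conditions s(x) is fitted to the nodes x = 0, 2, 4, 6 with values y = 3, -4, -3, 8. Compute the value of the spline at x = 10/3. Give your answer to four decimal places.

-4.5580

With m_i denoting the second derivative at x_i, h_i = 2, 2, 2, and Δ_i = (y_(i+1) − y_i)/h_i = -7/2, 1/2, 11/2:
  2·m_0 + 8·m_1 + 2·m_2 = 6(Δ_1 - Δ_0) = 24
  2·m_1 + 8·m_2 + 2·m_3 = 6(Δ_2 - Δ_1) = 30
Natural end conditions: m_0 = m_3 = 0.
Solving: m_0 = 0, m_1 = 11/5, m_2 = 16/5, m_3 = 0.
On [2, 4], s(x) = -4 - 61/30·(x - 2) + 11/10·(x - 2)² + 1/12·(x - 2)³.
With (x - 2) = 4/3: s(10/3) = -1846/405.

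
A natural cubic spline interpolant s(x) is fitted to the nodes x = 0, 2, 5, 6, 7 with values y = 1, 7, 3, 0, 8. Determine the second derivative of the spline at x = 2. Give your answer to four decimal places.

Write M_i for s''(x_i). With h_i = 2, 3, 1, 1 and divided differences Δ_i = 3, -4/3, -3, 8, the continuity of s' gives the tridiagonal system
  2·M_0 + 10·M_1 + 3·M_2 = 6(Δ_1 - Δ_0) = -26
  3·M_1 + 8·M_2 + 1·M_3 = 6(Δ_2 - Δ_1) = -10
  1·M_2 + 4·M_3 + 1·M_4 = 6(Δ_3 - Δ_2) = 66
Natural end conditions: M_0 = M_4 = 0.
Solving: M_0 = 0, M_1 = -244/137, M_2 = -374/137, M_3 = 2354/137, M_4 = 0.

-1.7810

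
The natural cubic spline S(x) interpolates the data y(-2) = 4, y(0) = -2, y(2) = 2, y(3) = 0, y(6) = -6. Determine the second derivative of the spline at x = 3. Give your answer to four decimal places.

Write M_i for S''(x_i). With h_i = 2, 2, 1, 3 and divided differences Δ_i = -3, 2, -2, -2, the continuity of S' gives the tridiagonal system
  2·M_0 + 8·M_1 + 2·M_2 = 6(Δ_1 - Δ_0) = 30
  2·M_1 + 6·M_2 + 1·M_3 = 6(Δ_2 - Δ_1) = -24
  1·M_2 + 8·M_3 + 3·M_4 = 6(Δ_3 - Δ_2) = 0
Natural end conditions: M_0 = M_4 = 0.
Forward elimination and back-substitution give M_0 = 0, M_1 = 897/172, M_2 = -252/43, M_3 = 63/86, M_4 = 0.

0.7326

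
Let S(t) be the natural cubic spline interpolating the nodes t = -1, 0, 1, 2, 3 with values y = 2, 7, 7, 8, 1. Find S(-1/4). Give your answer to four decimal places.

6.2598

Write M_i for S''(x_i). With h_i = 1, 1, 1, 1 and divided differences Δ_i = 5, 0, 1, -7, the continuity of S' gives the tridiagonal system
  1·M_0 + 4·M_1 + 1·M_2 = 6(Δ_1 - Δ_0) = -30
  1·M_1 + 4·M_2 + 1·M_3 = 6(Δ_2 - Δ_1) = 6
  1·M_2 + 4·M_3 + 1·M_4 = 6(Δ_3 - Δ_2) = -48
Natural end conditions: M_0 = M_4 = 0.
Solving the tridiagonal system: M_0 = 0, M_1 = -261/28, M_2 = 51/7, M_3 = -387/28, M_4 = 0.
On [-1, 0], S(t) = 2 + 367/56·(t + 1) + 0·(t + 1)² - 87/56·(t + 1)³.
With (t + 1) = 3/4: S(-1/4) = 3205/512.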